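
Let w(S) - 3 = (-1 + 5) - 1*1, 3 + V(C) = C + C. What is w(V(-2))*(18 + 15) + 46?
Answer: 244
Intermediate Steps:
V(C) = -3 + 2*C (V(C) = -3 + (C + C) = -3 + 2*C)
w(S) = 6 (w(S) = 3 + ((-1 + 5) - 1*1) = 3 + (4 - 1) = 3 + 3 = 6)
w(V(-2))*(18 + 15) + 46 = 6*(18 + 15) + 46 = 6*33 + 46 = 198 + 46 = 244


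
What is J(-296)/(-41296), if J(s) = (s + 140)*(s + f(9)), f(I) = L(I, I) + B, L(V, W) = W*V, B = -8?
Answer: -8697/10324 ≈ -0.84241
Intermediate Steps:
L(V, W) = V*W
f(I) = -8 + I**2 (f(I) = I*I - 8 = I**2 - 8 = -8 + I**2)
J(s) = (73 + s)*(140 + s) (J(s) = (s + 140)*(s + (-8 + 9**2)) = (140 + s)*(s + (-8 + 81)) = (140 + s)*(s + 73) = (140 + s)*(73 + s) = (73 + s)*(140 + s))
J(-296)/(-41296) = (10220 + (-296)**2 + 213*(-296))/(-41296) = (10220 + 87616 - 63048)*(-1/41296) = 34788*(-1/41296) = -8697/10324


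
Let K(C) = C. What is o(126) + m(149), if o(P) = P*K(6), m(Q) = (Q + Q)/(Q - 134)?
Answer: 11638/15 ≈ 775.87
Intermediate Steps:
m(Q) = 2*Q/(-134 + Q) (m(Q) = (2*Q)/(-134 + Q) = 2*Q/(-134 + Q))
o(P) = 6*P (o(P) = P*6 = 6*P)
o(126) + m(149) = 6*126 + 2*149/(-134 + 149) = 756 + 2*149/15 = 756 + 2*149*(1/15) = 756 + 298/15 = 11638/15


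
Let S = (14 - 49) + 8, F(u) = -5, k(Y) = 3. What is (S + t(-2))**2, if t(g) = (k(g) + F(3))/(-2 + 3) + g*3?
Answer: 1225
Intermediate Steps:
t(g) = -2 + 3*g (t(g) = (3 - 5)/(-2 + 3) + g*3 = -2/1 + 3*g = -2*1 + 3*g = -2 + 3*g)
S = -27 (S = -35 + 8 = -27)
(S + t(-2))**2 = (-27 + (-2 + 3*(-2)))**2 = (-27 + (-2 - 6))**2 = (-27 - 8)**2 = (-35)**2 = 1225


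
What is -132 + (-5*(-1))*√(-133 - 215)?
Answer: -132 + 10*I*√87 ≈ -132.0 + 93.274*I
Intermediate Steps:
-132 + (-5*(-1))*√(-133 - 215) = -132 + 5*√(-348) = -132 + 5*(2*I*√87) = -132 + 10*I*√87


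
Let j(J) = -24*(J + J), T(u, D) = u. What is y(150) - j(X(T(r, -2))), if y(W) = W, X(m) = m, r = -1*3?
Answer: 6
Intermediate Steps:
r = -3
j(J) = -48*J
y(150) - j(X(T(r, -2))) = 150 - (-48)*(-3) = 150 - 1*144 = 150 - 144 = 6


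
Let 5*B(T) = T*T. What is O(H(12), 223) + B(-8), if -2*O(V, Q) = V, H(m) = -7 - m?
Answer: 223/10 ≈ 22.300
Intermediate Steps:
O(V, Q) = -V/2
B(T) = T**2/5 (B(T) = (T*T)/5 = T**2/5)
O(H(12), 223) + B(-8) = -(-7 - 1*12)/2 + (1/5)*(-8)**2 = -(-7 - 12)/2 + (1/5)*64 = -1/2*(-19) + 64/5 = 19/2 + 64/5 = 223/10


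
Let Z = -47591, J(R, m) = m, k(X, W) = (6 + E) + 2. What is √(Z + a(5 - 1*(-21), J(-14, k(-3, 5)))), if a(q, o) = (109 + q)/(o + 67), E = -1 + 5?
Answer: I*√297004766/79 ≈ 218.15*I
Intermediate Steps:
E = 4
k(X, W) = 12 (k(X, W) = (6 + 4) + 2 = 10 + 2 = 12)
a(q, o) = (109 + q)/(67 + o)
√(Z + a(5 - 1*(-21), J(-14, k(-3, 5)))) = √(-47591 + (109 + (5 - 1*(-21)))/(67 + 12)) = √(-47591 + (109 + (5 + 21))/79) = √(-47591 + (109 + 26)/79) = √(-47591 + (1/79)*135) = √(-47591 + 135/79) = √(-3759554/79) = I*√297004766/79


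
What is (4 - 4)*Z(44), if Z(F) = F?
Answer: 0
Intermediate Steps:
(4 - 4)*Z(44) = (4 - 4)*44 = 0*44 = 0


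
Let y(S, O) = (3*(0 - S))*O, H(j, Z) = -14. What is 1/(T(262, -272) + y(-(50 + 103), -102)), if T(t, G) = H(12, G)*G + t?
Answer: -1/42748 ≈ -2.3393e-5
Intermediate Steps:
y(S, O) = -3*O*S (y(S, O) = (3*(-S))*O = (-3*S)*O = -3*O*S)
T(t, G) = t - 14*G (T(t, G) = -14*G + t = t - 14*G)
1/(T(262, -272) + y(-(50 + 103), -102)) = 1/((262 - 14*(-272)) - 3*(-102)*(-(50 + 103))) = 1/((262 + 3808) - 3*(-102)*(-1*153)) = 1/(4070 - 3*(-102)*(-153)) = 1/(4070 - 46818) = 1/(-42748) = -1/42748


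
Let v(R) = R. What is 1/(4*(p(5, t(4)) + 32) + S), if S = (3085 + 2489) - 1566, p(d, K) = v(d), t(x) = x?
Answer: 1/4156 ≈ 0.00024062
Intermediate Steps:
p(d, K) = d
S = 4008 (S = 5574 - 1566 = 4008)
1/(4*(p(5, t(4)) + 32) + S) = 1/(4*(5 + 32) + 4008) = 1/(4*37 + 4008) = 1/(148 + 4008) = 1/4156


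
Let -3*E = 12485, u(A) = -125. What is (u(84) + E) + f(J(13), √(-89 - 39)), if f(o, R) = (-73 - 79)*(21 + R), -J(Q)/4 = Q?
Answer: -22436/3 - 1216*I*√2 ≈ -7478.7 - 1719.7*I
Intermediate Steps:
J(Q) = -4*Q
f(o, R) = -3192 - 152*R (f(o, R) = -152*(21 + R) = -3192 - 152*R)
E = -12485/3 (E = -⅓*12485 = -12485/3 ≈ -4161.7)
(u(84) + E) + f(J(13), √(-89 - 39)) = (-125 - 12485/3) + (-3192 - 152*√(-89 - 39)) = -12860/3 + (-3192 - 1216*I*√2) = -22436/3 - 1216*I*√2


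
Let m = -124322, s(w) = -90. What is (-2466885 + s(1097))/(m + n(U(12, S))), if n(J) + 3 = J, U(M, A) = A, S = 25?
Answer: 98679/4972 ≈ 19.847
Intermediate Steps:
n(J) = -3 + J
(-2466885 + s(1097))/(m + n(U(12, S))) = (-2466885 - 90)/(-124322 + (-3 + 25)) = -2466975/(-124322 + 22) = -2466975/(-124300) = -2466975*(-1/124300) = 98679/4972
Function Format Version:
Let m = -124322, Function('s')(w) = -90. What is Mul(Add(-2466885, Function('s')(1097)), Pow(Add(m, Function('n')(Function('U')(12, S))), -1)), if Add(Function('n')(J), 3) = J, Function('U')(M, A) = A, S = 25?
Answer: Rational(98679, 4972) ≈ 19.847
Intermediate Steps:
Function('n')(J) = Add(-3, J)
Mul(Add(-2466885, Function('s')(1097)), Pow(Add(m, Function('n')(Function('U')(12, S))), -1)) = Mul(Add(-2466885, -90), Pow(Add(-124322, Add(-3, 25)), -1)) = Mul(-2466975, Pow(Add(-124322, 22), -1)) = Mul(-2466975, Pow(-124300, -1)) = Mul(-2466975, Rational(-1, 124300)) = Rational(98679, 4972)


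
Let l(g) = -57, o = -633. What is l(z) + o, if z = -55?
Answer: -690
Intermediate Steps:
l(z) + o = -57 - 633 = -690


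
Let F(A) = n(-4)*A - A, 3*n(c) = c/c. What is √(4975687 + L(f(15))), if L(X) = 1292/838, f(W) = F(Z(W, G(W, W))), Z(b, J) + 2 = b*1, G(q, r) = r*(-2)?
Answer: √873536856081/419 ≈ 2230.6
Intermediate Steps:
n(c) = ⅓ (n(c) = (c/c)/3 = (⅓)*1 = ⅓)
G(q, r) = -2*r
Z(b, J) = -2 + b (Z(b, J) = -2 + b*1 = -2 + b)
F(A) = -2*A/3 (F(A) = A/3 - A = -2*A/3)
f(W) = 4/3 - 2*W/3 (f(W) = -2*(-2 + W)/3 = 4/3 - 2*W/3)
L(X) = 646/419 (L(X) = 1292*(1/838) = 646/419)
√(4975687 + L(f(15))) = √(4975687 + 646/419) = √(2084813499/419) = √873536856081/419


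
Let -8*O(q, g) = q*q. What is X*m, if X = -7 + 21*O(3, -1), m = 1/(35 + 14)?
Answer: -5/8 ≈ -0.62500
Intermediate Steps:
m = 1/49 ≈ 0.020408
O(q, g) = -q²/8 (O(q, g) = -q*q/8 = -q²/8)
X = -245/8 (X = -7 + 21*(-⅛*3²) = -7 + 21*(-⅛*9) = -7 + 21*(-9/8) = -7 - 189/8 = -245/8 ≈ -30.625)
X*m = -245/8*1/49 = -5/8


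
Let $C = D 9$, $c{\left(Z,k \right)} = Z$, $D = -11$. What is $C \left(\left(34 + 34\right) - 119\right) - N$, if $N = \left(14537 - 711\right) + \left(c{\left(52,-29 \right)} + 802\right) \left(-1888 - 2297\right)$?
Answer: $3565213$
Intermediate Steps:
$C = -99$ ($C = \left(-11\right) 9 = -99$)
$N = -3560164$ ($N = \left(14537 - 711\right) + \left(52 + 802\right) \left(-1888 - 2297\right) = 13826 + 854 \left(-4185\right) = 13826 - 3573990 = -3560164$)
$C \left(\left(34 + 34\right) - 119\right) - N = - 99 \left(\left(34 + 34\right) - 119\right) - -3560164 = - 99 \left(68 - 119\right) + 3560164 = \left(-99\right) \left(-51\right) + 3560164 = 5049 + 3560164 = 3565213$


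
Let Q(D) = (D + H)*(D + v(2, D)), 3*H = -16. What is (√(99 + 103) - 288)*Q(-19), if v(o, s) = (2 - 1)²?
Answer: -126144 + 438*√202 ≈ -1.1992e+5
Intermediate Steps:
v(o, s) = 1 (v(o, s) = 1² = 1)
H = -16/3 (H = (⅓)*(-16) = -16/3 ≈ -5.3333)
Q(D) = (1 + D)*(-16/3 + D) (Q(D) = (D - 16/3)*(D + 1) = (-16/3 + D)*(1 + D) = (1 + D)*(-16/3 + D))
(√(99 + 103) - 288)*Q(-19) = (√(99 + 103) - 288)*(-16/3 + (-19)² - 13/3*(-19)) = (√202 - 288)*(-16/3 + 361 + 247/3) = (-288 + √202)*438 = -126144 + 438*√202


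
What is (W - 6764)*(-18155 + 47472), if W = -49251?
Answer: -1642191755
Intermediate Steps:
(W - 6764)*(-18155 + 47472) = (-49251 - 6764)*(-18155 + 47472) = -56015*29317 = -1642191755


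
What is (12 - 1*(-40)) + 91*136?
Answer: 12428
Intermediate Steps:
(12 - 1*(-40)) + 91*136 = (12 + 40) + 12376 = 52 + 12376 = 12428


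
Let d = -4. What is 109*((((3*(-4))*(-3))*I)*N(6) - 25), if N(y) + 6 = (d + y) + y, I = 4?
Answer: 28667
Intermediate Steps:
N(y) = -10 + 2*y (N(y) = -6 + ((-4 + y) + y) = -6 + (-4 + 2*y) = -10 + 2*y)
109*((((3*(-4))*(-3))*I)*N(6) - 25) = 109*((((3*(-4))*(-3))*4)*(-10 + 2*6) - 25) = 109*((-12*(-3)*4)*(-10 + 12) - 25) = 109*((36*4)*2 - 25) = 109*(144*2 - 25) = 109*(288 - 25) = 109*263 = 28667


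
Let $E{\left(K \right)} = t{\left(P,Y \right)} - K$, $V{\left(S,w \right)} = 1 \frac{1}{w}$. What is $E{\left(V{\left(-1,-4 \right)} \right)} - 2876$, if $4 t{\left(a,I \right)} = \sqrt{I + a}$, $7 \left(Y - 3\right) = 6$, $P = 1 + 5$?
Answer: $- \frac{11503}{4} + \frac{\sqrt{483}}{28} \approx -2875.0$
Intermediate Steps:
$P = 6$
$Y = \frac{27}{7}$ ($Y = 3 + \frac{1}{7} \cdot 6 = 3 + \frac{6}{7} = \frac{27}{7} \approx 3.8571$)
$t{\left(a,I \right)} = \frac{\sqrt{I + a}}{4}$
$V{\left(S,w \right)} = \frac{1}{w}$
$E{\left(K \right)} = - K + \frac{\sqrt{483}}{28}$ ($E{\left(K \right)} = \frac{\sqrt{\frac{27}{7} + 6}}{4} - K = \frac{\sqrt{\frac{69}{7}}}{4} - K = \frac{\frac{1}{7} \sqrt{483}}{4} - K = \frac{\sqrt{483}}{28} - K = - K + \frac{\sqrt{483}}{28}$)
$E{\left(V{\left(-1,-4 \right)} \right)} - 2876 = \left(- \frac{1}{-4} + \frac{\sqrt{483}}{28}\right) - 2876 = \left(\left(-1\right) \left(- \frac{1}{4}\right) + \frac{\sqrt{483}}{28}\right) - 2876 = \left(\frac{1}{4} + \frac{\sqrt{483}}{28}\right) - 2876 = - \frac{11503}{4} + \frac{\sqrt{483}}{28}$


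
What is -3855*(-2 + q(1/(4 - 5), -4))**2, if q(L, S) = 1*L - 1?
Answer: -61680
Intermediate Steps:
q(L, S) = -1 + L (q(L, S) = L - 1 = -1 + L)
-3855*(-2 + q(1/(4 - 5), -4))**2 = -3855*(-2 + (-1 + 1/(4 - 5)))**2 = -3855*(-2 + (-1 + 1/(-1)))**2 = -3855*(-2 + (-1 - 1))**2 = -3855*(-2 - 2)**2 = -3855*(-4)**2 = -3855*16 = -61680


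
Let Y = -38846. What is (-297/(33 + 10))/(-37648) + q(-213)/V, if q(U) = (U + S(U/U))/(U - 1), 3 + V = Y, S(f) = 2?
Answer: 1063792219/6729363486352 ≈ 0.00015808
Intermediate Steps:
V = -38849 (V = -3 - 38846 = -38849)
q(U) = (2 + U)/(-1 + U) (q(U) = (U + 2)/(U - 1) = (2 + U)/(-1 + U))
(-297/(33 + 10))/(-37648) + q(-213)/V = (-297/(33 + 10))/(-37648) + ((2 - 213)/(-1 - 213))/(-38849) = (-297/43)*(-1/37648) + (-211/(-214))*(-1/38849) = ((1/43)*(-297))*(-1/37648) - 1/214*(-211)*(-1/38849) = -297/43*(-1/37648) + (211/214)*(-1/38849) = 297/1618864 - 211/8313686 = 1063792219/6729363486352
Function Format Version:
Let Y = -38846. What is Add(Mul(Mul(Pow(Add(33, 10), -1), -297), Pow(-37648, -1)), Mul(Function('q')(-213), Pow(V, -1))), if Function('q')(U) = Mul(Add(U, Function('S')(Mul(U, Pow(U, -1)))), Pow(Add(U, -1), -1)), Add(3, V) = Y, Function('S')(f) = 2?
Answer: Rational(1063792219, 6729363486352) ≈ 0.00015808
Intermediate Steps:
V = -38849 (V = Add(-3, -38846) = -38849)
Function('q')(U) = Mul(Pow(Add(-1, U), -1), Add(2, U)) (Function('q')(U) = Mul(Add(U, 2), Pow(Add(U, -1), -1)) = Mul(Add(2, U), Pow(Add(-1, U), -1)) = Mul(Pow(Add(-1, U), -1), Add(2, U)))
Add(Mul(Mul(Pow(Add(33, 10), -1), -297), Pow(-37648, -1)), Mul(Function('q')(-213), Pow(V, -1))) = Add(Mul(Mul(Pow(Add(33, 10), -1), -297), Pow(-37648, -1)), Mul(Mul(Pow(Add(-1, -213), -1), Add(2, -213)), Pow(-38849, -1))) = Add(Mul(Mul(Pow(43, -1), -297), Rational(-1, 37648)), Mul(Mul(Pow(-214, -1), -211), Rational(-1, 38849))) = Add(Mul(Mul(Rational(1, 43), -297), Rational(-1, 37648)), Mul(Mul(Rational(-1, 214), -211), Rational(-1, 38849))) = Add(Mul(Rational(-297, 43), Rational(-1, 37648)), Mul(Rational(211, 214), Rational(-1, 38849))) = Add(Rational(297, 1618864), Rational(-211, 8313686)) = Rational(1063792219, 6729363486352)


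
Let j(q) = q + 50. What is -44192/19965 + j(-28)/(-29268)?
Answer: -215641781/97389270 ≈ -2.2142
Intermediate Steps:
j(q) = 50 + q
-44192/19965 + j(-28)/(-29268) = -44192/19965 + (50 - 28)/(-29268) = -44192*1/19965 + 22*(-1/29268) = -44192/19965 - 11/14634 = -215641781/97389270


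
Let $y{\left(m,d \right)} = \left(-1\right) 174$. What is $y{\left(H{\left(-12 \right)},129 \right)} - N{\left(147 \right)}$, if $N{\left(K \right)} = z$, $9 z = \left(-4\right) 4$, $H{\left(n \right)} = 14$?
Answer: $- \frac{1550}{9} \approx -172.22$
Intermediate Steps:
$y{\left(m,d \right)} = -174$
$z = - \frac{16}{9}$ ($z = \frac{\left(-4\right) 4}{9} = \frac{1}{9} \left(-16\right) = - \frac{16}{9} \approx -1.7778$)
$N{\left(K \right)} = - \frac{16}{9}$
$y{\left(H{\left(-12 \right)},129 \right)} - N{\left(147 \right)} = -174 - - \frac{16}{9} = -174 + \frac{16}{9} = - \frac{1550}{9}$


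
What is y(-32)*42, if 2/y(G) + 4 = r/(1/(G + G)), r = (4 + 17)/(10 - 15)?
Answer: 105/331 ≈ 0.31722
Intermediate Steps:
r = -21/5 (r = 21/(-5) = 21*(-⅕) = -21/5 ≈ -4.2000)
y(G) = 2/(-4 - 42*G/5)
y(-32)*42 = (5/(-10 - 21*(-32)))*42 = (5/(-10 + 672))*42 = (5/662)*42 = 105/331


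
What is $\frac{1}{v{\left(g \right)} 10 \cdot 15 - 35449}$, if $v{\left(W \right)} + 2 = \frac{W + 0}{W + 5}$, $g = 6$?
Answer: $- \frac{11}{392339} \approx -2.8037 \cdot 10^{-5}$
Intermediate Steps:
$v{\left(W \right)} = -2 + \frac{W}{5 + W}$ ($v{\left(W \right)} = -2 + \frac{W + 0}{W + 5} = -2 + \frac{W}{5 + W}$)
$\frac{1}{v{\left(g \right)} 10 \cdot 15 - 35449} = \frac{1}{\frac{-10 - 6}{5 + 6} \cdot 10 \cdot 15 - 35449} = \frac{1}{\frac{-10 - 6}{11} \cdot 10 \cdot 15 - 35449} = \frac{1}{\frac{1}{11} \left(-16\right) 10 \cdot 15 - 35449} = \frac{1}{\left(- \frac{16}{11}\right) 10 \cdot 15 - 35449} = \frac{1}{\left(- \frac{160}{11}\right) 15 - 35449} = \frac{1}{- \frac{2400}{11} - 35449} = \frac{1}{- \frac{392339}{11}} = - \frac{11}{392339}$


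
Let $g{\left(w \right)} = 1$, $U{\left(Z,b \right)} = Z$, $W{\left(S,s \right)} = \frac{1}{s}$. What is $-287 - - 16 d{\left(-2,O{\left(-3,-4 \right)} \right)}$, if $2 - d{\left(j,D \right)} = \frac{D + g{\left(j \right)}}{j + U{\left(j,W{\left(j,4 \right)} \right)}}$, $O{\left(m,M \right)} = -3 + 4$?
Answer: $-247$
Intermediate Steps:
$O{\left(m,M \right)} = 1$
$d{\left(j,D \right)} = 2 - \frac{1 + D}{2 j}$ ($d{\left(j,D \right)} = 2 - \frac{D + 1}{j + j} = 2 - \frac{1 + D}{2 j}$)
$-287 - - 16 d{\left(-2,O{\left(-3,-4 \right)} \right)} = -287 - - 16 \frac{-1 - 1 + 4 \left(-2\right)}{2 \left(-2\right)} = -287 - - 16 \cdot \frac{1}{2} \left(- \frac{1}{2}\right) \left(-1 - 1 - 8\right) = -287 - - 16 \cdot \frac{1}{2} \left(- \frac{1}{2}\right) \left(-10\right) = -287 - \left(-16\right) \frac{5}{2} = -287 - -40 = -287 + 40 = -247$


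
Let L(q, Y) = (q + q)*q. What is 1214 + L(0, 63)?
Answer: 1214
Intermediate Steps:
L(q, Y) = 2*q² (L(q, Y) = (2*q)*q = 2*q²)
1214 + L(0, 63) = 1214 + 2*0² = 1214 + 2*0 = 1214 + 0 = 1214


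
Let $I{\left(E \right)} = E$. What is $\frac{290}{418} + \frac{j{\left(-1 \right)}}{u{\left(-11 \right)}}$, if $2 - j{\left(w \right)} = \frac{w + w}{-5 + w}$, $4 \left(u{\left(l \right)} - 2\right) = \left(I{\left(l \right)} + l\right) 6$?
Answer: $\frac{12440}{19437} \approx 0.64002$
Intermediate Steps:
$u{\left(l \right)} = 2 + 3 l$ ($u{\left(l \right)} = 2 + \frac{\left(l + l\right) 6}{4} = 2 + \frac{2 l 6}{4} = 2 + \frac{12 l}{4} = 2 + 3 l$)
$j{\left(w \right)} = 2 - \frac{2 w}{-5 + w}$ ($j{\left(w \right)} = 2 - \frac{w + w}{-5 + w} = 2 - \frac{2 w}{-5 + w}$)
$\frac{290}{418} + \frac{j{\left(-1 \right)}}{u{\left(-11 \right)}} = \frac{290}{418} + \frac{\left(-10\right) \frac{1}{-5 - 1}}{2 + 3 \left(-11\right)} = 290 \cdot \frac{1}{418} + \frac{\left(-10\right) \frac{1}{-6}}{2 - 33} = \frac{145}{209} + \frac{\left(-10\right) \left(- \frac{1}{6}\right)}{-31} = \frac{145}{209} + \frac{5}{3} \left(- \frac{1}{31}\right) = \frac{145}{209} - \frac{5}{93} = \frac{12440}{19437}$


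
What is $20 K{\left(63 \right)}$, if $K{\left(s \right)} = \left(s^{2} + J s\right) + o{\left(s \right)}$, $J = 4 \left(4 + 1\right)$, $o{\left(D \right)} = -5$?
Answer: $104480$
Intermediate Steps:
$J = 20$ ($J = 4 \cdot 5 = 20$)
$K{\left(s \right)} = -5 + s^{2} + 20 s$ ($K{\left(s \right)} = \left(s^{2} + 20 s\right) - 5 = -5 + s^{2} + 20 s$)
$20 K{\left(63 \right)} = 20 \left(-5 + 63^{2} + 20 \cdot 63\right) = 20 \left(-5 + 3969 + 1260\right) = 20 \cdot 5224 = 104480$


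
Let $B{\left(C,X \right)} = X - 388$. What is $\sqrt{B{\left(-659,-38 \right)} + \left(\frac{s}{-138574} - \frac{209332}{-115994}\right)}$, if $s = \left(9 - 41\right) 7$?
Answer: $\frac{2 i \sqrt{491942991564176438}}{68109121} \approx 20.596 i$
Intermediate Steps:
$B{\left(C,X \right)} = -388 + X$
$s = -224$ ($s = \left(-32\right) 7 = -224$)
$\sqrt{B{\left(-659,-38 \right)} + \left(\frac{s}{-138574} - \frac{209332}{-115994}\right)} = \sqrt{\left(-388 - 38\right) - \left(- \frac{1774}{983} - \frac{112}{69287}\right)} = \sqrt{-426 - - \frac{123025234}{68109121}} = \sqrt{-426 + \left(\frac{112}{69287} + \frac{1774}{983}\right)} = \sqrt{-426 + \frac{123025234}{68109121}} = \sqrt{- \frac{28891460312}{68109121}} = \frac{2 i \sqrt{491942991564176438}}{68109121}$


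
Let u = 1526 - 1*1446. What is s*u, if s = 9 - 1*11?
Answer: -160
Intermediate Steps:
u = 80 (u = 1526 - 1446 = 80)
s = -2 (s = 9 - 11 = -2)
s*u = -2*80 = -160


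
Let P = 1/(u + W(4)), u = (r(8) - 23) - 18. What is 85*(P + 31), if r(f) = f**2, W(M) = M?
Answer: 71230/27 ≈ 2638.1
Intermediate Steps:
u = 23 (u = (8**2 - 23) - 18 = (64 - 23) - 18 = 41 - 18 = 23)
P = 1/27 (P = 1/(23 + 4) = 1/27 ≈ 0.037037)
85*(P + 31) = 85*(1/27 + 31) = 85*(838/27) = 71230/27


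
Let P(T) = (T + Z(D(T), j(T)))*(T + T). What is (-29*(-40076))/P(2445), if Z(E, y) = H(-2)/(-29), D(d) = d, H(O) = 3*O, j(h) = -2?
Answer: 16851958/173377395 ≈ 0.097198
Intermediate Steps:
Z(E, y) = 6/29 (Z(E, y) = (3*(-2))/(-29) = -6*(-1/29) = 6/29)
P(T) = 2*T*(6/29 + T) (P(T) = (T + 6/29)*(T + T) = (6/29 + T)*(2*T) = 2*T*(6/29 + T))
(-29*(-40076))/P(2445) = (-29*(-40076))/(((2/29)*2445*(6 + 29*2445))) = 1162204/(((2/29)*2445*(6 + 70905))) = 1162204/(((2/29)*2445*70911)) = 1162204/(346754790/29) = 1162204*(29/346754790) = 16851958/173377395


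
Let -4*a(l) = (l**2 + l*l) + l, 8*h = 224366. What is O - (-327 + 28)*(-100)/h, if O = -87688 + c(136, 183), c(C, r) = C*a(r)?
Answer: -266004186246/112183 ≈ -2.3712e+6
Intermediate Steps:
h = 112183/4 (h = (1/8)*224366 = 112183/4 ≈ 28046.)
a(l) = -l**2/2 - l/4 (a(l) = -((l**2 + l*l) + l)/4 = -((l**2 + l**2) + l)/4 = -(2*l**2 + l)/4 = -(l + 2*l**2)/4 = -l**2/2 - l/4)
c(C, r) = -C*r*(1 + 2*r)/4 (c(C, r) = C*(-r*(1 + 2*r)/4) = -C*r*(1 + 2*r)/4)
O = -2371162 (O = -87688 - 1/4*136*183*(1 + 2*183) = -87688 - 1/4*136*183*(1 + 366) = -87688 - 1/4*136*183*367 = -87688 - 2283474 = -2371162)
O - (-327 + 28)*(-100)/h = -2371162 - (-327 + 28)*(-100)/112183/4 = -2371162 - (-299*(-100))*4/112183 = -2371162 - 29900*4/112183 = -2371162 - 1*119600/112183 = -2371162 - 119600/112183 = -266004186246/112183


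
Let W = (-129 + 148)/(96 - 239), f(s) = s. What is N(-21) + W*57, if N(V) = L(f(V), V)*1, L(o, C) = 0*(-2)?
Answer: -1083/143 ≈ -7.5734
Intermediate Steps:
L(o, C) = 0
W = -19/143 (W = 19/(-143) = 19*(-1/143) = -19/143 ≈ -0.13287)
N(V) = 0 (N(V) = 0*1 = 0)
N(-21) + W*57 = 0 - 19/143*57 = 0 - 1083/143 = -1083/143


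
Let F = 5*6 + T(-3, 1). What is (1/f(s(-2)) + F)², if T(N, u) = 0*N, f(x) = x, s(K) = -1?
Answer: 841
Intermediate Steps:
T(N, u) = 0
F = 30 (F = 5*6 + 0 = 30 + 0 = 30)
(1/f(s(-2)) + F)² = (1/(-1) + 30)² = (-1 + 30)² = 29² = 841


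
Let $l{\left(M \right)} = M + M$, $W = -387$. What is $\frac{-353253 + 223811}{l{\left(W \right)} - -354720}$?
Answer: $- \frac{64721}{176973} \approx -0.36571$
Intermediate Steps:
$l{\left(M \right)} = 2 M$
$\frac{-353253 + 223811}{l{\left(W \right)} - -354720} = \frac{-353253 + 223811}{2 \left(-387\right) - -354720} = - \frac{129442}{-774 + 354720} = - \frac{129442}{353946} = \left(-129442\right) \frac{1}{353946} = - \frac{64721}{176973}$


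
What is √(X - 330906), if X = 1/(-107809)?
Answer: I*√3846047797953595/107809 ≈ 575.24*I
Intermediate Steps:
X = -1/107809 ≈ -9.2757e-6
√(X - 330906) = √(-1/107809 - 330906) = √(-35674644955/107809) = I*√3846047797953595/107809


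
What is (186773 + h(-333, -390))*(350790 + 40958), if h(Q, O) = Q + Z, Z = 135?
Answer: 73090383100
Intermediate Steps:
h(Q, O) = 135 + Q (h(Q, O) = Q + 135 = 135 + Q)
(186773 + h(-333, -390))*(350790 + 40958) = (186773 + (135 - 333))*(350790 + 40958) = (186773 - 198)*391748 = 186575*391748 = 73090383100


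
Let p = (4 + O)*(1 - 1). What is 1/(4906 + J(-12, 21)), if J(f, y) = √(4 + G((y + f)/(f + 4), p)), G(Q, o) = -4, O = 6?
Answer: 1/4906 ≈ 0.00020383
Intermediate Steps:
p = 0 (p = (4 + 6)*(1 - 1) = 10*0 = 0)
J(f, y) = 0 (J(f, y) = √(4 - 4) = √0 = 0)
1/(4906 + J(-12, 21)) = 1/(4906 + 0) = 1/4906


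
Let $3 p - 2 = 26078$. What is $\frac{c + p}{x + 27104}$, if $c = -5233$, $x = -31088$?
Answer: $- \frac{10381}{11952} \approx -0.86856$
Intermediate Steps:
$p = \frac{26080}{3}$ ($p = \frac{2}{3} + \frac{1}{3} \cdot 26078 = \frac{2}{3} + \frac{26078}{3} = \frac{26080}{3} \approx 8693.3$)
$\frac{c + p}{x + 27104} = \frac{-5233 + \frac{26080}{3}}{-31088 + 27104} = \frac{10381}{3 \left(-3984\right)} = \frac{10381}{3} \left(- \frac{1}{3984}\right) = - \frac{10381}{11952}$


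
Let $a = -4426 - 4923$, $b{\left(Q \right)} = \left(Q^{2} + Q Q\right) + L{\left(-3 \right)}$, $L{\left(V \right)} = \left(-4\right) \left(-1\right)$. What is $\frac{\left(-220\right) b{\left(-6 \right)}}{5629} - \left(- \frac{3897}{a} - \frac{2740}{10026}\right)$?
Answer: $- \frac{821477770639}{263811736773} \approx -3.1139$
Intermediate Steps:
$L{\left(V \right)} = 4$
$b{\left(Q \right)} = 4 + 2 Q^{2}$ ($b{\left(Q \right)} = \left(Q^{2} + Q Q\right) + 4 = \left(Q^{2} + Q^{2}\right) + 4 = 2 Q^{2} + 4 = 4 + 2 Q^{2}$)
$a = -9349$
$\frac{\left(-220\right) b{\left(-6 \right)}}{5629} - \left(- \frac{3897}{a} - \frac{2740}{10026}\right) = \frac{\left(-220\right) \left(4 + 2 \left(-6\right)^{2}\right)}{5629} - \left(- \frac{3897}{-9349} - \frac{2740}{10026}\right) = - 220 \left(4 + 2 \cdot 36\right) \frac{1}{5629} - \left(\left(-3897\right) \left(- \frac{1}{9349}\right) - \frac{1370}{5013}\right) = - 220 \left(4 + 72\right) \frac{1}{5629} - \left(\frac{3897}{9349} - \frac{1370}{5013}\right) = \left(-220\right) 76 \cdot \frac{1}{5629} - \frac{6727531}{46866537} = \left(-16720\right) \frac{1}{5629} - \frac{6727531}{46866537} = - \frac{16720}{5629} - \frac{6727531}{46866537} = - \frac{821477770639}{263811736773}$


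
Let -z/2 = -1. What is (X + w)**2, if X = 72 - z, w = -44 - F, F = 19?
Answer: 49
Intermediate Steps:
z = 2 (z = -2*(-1) = 2)
w = -63 (w = -44 - 1*19 = -44 - 19 = -63)
X = 70 (X = 72 - 1*2 = 72 - 2 = 70)
(X + w)**2 = (70 - 63)**2 = 7**2 = 49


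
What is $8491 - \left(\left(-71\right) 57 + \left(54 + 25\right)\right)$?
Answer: $12459$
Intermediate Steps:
$8491 - \left(\left(-71\right) 57 + \left(54 + 25\right)\right) = 8491 - \left(-4047 + 79\right) = 8491 - -3968 = 8491 + 3968 = 12459$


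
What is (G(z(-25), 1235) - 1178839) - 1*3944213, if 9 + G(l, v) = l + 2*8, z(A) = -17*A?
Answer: -5122620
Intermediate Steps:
G(l, v) = 7 + l (G(l, v) = -9 + (l + 2*8) = -9 + (l + 16) = -9 + (16 + l) = 7 + l)
(G(z(-25), 1235) - 1178839) - 1*3944213 = ((7 - 17*(-25)) - 1178839) - 1*3944213 = ((7 + 425) - 1178839) - 3944213 = (432 - 1178839) - 3944213 = -1178407 - 3944213 = -5122620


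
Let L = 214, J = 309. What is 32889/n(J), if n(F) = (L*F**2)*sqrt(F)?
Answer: 10963*sqrt(309)/2104592202 ≈ 9.1567e-5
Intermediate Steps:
n(F) = 214*F**(5/2) (n(F) = (214*F**2)*sqrt(F) = 214*F**(5/2))
32889/n(J) = 32889/((214*309**(5/2))) = 32889/((214*(95481*sqrt(309)))) = 32889/((20432934*sqrt(309))) = 32889*(sqrt(309)/6313776606) = 10963*sqrt(309)/2104592202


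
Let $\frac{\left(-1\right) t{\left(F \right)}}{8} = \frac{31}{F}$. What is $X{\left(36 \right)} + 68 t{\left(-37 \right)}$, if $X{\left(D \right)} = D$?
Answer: $\frac{18196}{37} \approx 491.78$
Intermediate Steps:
$t{\left(F \right)} = - \frac{248}{F}$ ($t{\left(F \right)} = - 8 \frac{31}{F} = - \frac{248}{F}$)
$X{\left(36 \right)} + 68 t{\left(-37 \right)} = 36 + 68 \left(- \frac{248}{-37}\right) = 36 + 68 \left(\left(-248\right) \left(- \frac{1}{37}\right)\right) = 36 + 68 \cdot \frac{248}{37} = 36 + \frac{16864}{37} = \frac{18196}{37}$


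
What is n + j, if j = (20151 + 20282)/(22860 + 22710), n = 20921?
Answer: 953410403/45570 ≈ 20922.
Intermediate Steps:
j = 40433/45570 ≈ 0.88727
n + j = 20921 + 40433/45570 = 953410403/45570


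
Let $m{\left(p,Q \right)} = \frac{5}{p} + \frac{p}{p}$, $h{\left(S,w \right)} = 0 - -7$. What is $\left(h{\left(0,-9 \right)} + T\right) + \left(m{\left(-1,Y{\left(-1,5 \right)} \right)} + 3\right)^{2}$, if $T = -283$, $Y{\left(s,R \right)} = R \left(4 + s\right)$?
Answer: $-275$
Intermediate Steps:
$h{\left(S,w \right)} = 7$ ($h{\left(S,w \right)} = 0 + 7 = 7$)
$m{\left(p,Q \right)} = 1 + \frac{5}{p}$ ($m{\left(p,Q \right)} = \frac{5}{p} + 1 = 1 + \frac{5}{p}$)
$\left(h{\left(0,-9 \right)} + T\right) + \left(m{\left(-1,Y{\left(-1,5 \right)} \right)} + 3\right)^{2} = \left(7 - 283\right) + \left(\frac{5 - 1}{-1} + 3\right)^{2} = -276 + \left(\left(-1\right) 4 + 3\right)^{2} = -276 + \left(-4 + 3\right)^{2} = -276 + \left(-1\right)^{2} = -276 + 1 = -275$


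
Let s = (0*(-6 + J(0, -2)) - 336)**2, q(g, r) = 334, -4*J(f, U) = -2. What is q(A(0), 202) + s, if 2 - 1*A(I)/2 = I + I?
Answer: 113230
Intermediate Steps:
J(f, U) = 1/2 (J(f, U) = -1/4*(-2) = 1/2)
A(I) = 4 - 4*I (A(I) = 4 - 2*(I + I) = 4 - 4*I)
s = 112896 (s = (0*(-6 + 1/2) - 336)**2 = (0*(-11/2) - 336)**2 = (0 - 336)**2 = (-336)**2 = 112896)
q(A(0), 202) + s = 334 + 112896 = 113230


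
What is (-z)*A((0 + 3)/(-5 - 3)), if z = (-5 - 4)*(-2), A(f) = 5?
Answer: -90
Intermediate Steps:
z = 18 (z = -9*(-2) = 18)
(-z)*A((0 + 3)/(-5 - 3)) = -1*18*5 = -18*5 = -90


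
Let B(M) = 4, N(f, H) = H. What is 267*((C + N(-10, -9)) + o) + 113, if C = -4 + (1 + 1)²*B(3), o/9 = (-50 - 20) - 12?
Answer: -196132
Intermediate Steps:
o = -738 (o = 9*((-50 - 20) - 12) = 9*(-70 - 12) = 9*(-82) = -738)
C = 12 (C = -4 + (1 + 1)²*4 = -4 + 2²*4 = -4 + 4*4 = -4 + 16 = 12)
267*((C + N(-10, -9)) + o) + 113 = 267*((12 - 9) - 738) + 113 = 267*(3 - 738) + 113 = 267*(-735) + 113 = -196245 + 113 = -196132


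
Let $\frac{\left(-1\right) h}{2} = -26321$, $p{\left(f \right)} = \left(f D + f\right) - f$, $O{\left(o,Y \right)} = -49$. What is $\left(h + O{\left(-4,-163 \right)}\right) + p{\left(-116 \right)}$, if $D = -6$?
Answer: $53289$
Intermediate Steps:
$p{\left(f \right)} = - 6 f$ ($p{\left(f \right)} = \left(f \left(-6\right) + f\right) - f = \left(- 6 f + f\right) - f = - 5 f - f = - 6 f$)
$h = 52642$ ($h = \left(-2\right) \left(-26321\right) = 52642$)
$\left(h + O{\left(-4,-163 \right)}\right) + p{\left(-116 \right)} = \left(52642 - 49\right) - -696 = 52593 + 696 = 53289$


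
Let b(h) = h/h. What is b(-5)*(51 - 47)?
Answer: 4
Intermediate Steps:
b(h) = 1
b(-5)*(51 - 47) = 1*(51 - 47) = 1*4 = 4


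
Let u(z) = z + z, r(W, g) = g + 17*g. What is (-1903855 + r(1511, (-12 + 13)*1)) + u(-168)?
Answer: -1904173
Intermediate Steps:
r(W, g) = 18*g
u(z) = 2*z
(-1903855 + r(1511, (-12 + 13)*1)) + u(-168) = (-1903855 + 18*((-12 + 13)*1)) + 2*(-168) = (-1903855 + 18*(1*1)) - 336 = (-1903855 + 18*1) - 336 = (-1903855 + 18) - 336 = -1903837 - 336 = -1904173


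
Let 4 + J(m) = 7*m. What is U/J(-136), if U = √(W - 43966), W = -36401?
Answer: -I*√80367/956 ≈ -0.29654*I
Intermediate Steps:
J(m) = -4 + 7*m
U = I*√80367 (U = √(-36401 - 43966) = √(-80367) = I*√80367 ≈ 283.49*I)
U/J(-136) = (I*√80367)/(-4 + 7*(-136)) = (I*√80367)/(-4 - 952) = (I*√80367)/(-956) = (I*√80367)*(-1/956) = -I*√80367/956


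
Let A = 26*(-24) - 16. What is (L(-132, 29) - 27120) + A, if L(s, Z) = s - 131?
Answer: -28023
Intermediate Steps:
L(s, Z) = -131 + s
A = -640 (A = -624 - 16 = -640)
(L(-132, 29) - 27120) + A = ((-131 - 132) - 27120) - 640 = (-263 - 27120) - 640 = -27383 - 640 = -28023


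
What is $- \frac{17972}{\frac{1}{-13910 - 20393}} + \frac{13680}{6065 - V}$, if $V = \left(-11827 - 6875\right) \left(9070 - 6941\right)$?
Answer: $\frac{24550388869626148}{39822623} \approx 6.1649 \cdot 10^{8}$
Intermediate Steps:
$V = -39816558$ ($V = \left(-18702\right) 2129 = -39816558$)
$- \frac{17972}{\frac{1}{-13910 - 20393}} + \frac{13680}{6065 - V} = - \frac{17972}{\frac{1}{-13910 - 20393}} + \frac{13680}{6065 - -39816558} = - \frac{17972}{\frac{1}{-34303}} + \frac{13680}{6065 + 39816558} = - \frac{17972}{- \frac{1}{34303}} + \frac{13680}{39822623} = \left(-17972\right) \left(-34303\right) + 13680 \cdot \frac{1}{39822623} = 616493516 + \frac{13680}{39822623} = \frac{24550388869626148}{39822623}$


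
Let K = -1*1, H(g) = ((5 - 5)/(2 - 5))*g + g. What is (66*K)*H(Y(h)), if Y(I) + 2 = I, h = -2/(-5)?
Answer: 528/5 ≈ 105.60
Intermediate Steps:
h = 2/5 (h = -2*(-1/5) = 2/5 ≈ 0.40000)
Y(I) = -2 + I
H(g) = g (H(g) = (0/(-3))*g + g = (0*(-1/3))*g + g = 0*g + g = 0 + g = g)
K = -1
(66*K)*H(Y(h)) = (66*(-1))*(-2 + 2/5) = -66*(-8/5) = 528/5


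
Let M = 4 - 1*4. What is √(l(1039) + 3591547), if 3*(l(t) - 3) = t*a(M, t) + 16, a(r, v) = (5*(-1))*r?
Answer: √32323998/3 ≈ 1895.1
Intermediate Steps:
M = 0 (M = 4 - 4 = 0)
a(r, v) = -5*r
l(t) = 25/3 (l(t) = 3 + (t*(-5*0) + 16)/3 = 3 + (t*0 + 16)/3 = 3 + (0 + 16)/3 = 3 + (⅓)*16 = 3 + 16/3 = 25/3)
√(l(1039) + 3591547) = √(25/3 + 3591547) = √(10774666/3) = √32323998/3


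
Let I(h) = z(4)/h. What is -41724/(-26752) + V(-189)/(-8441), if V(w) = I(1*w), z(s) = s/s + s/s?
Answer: 875847305/561562848 ≈ 1.5597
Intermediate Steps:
z(s) = 2 (z(s) = 1 + 1 = 2)
I(h) = 2/h
V(w) = 2/w (V(w) = 2/((1*w)) = 2/w)
-41724/(-26752) + V(-189)/(-8441) = -41724/(-26752) + (2/(-189))/(-8441) = -41724*(-1/26752) + (2*(-1/189))*(-1/8441) = 549/352 - 2/189*(-1/8441) = 549/352 + 2/1595349 = 875847305/561562848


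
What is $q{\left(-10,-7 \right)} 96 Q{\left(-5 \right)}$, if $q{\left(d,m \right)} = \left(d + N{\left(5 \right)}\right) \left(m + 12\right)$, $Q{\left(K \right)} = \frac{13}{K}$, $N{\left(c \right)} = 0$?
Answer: $12480$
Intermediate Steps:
$q{\left(d,m \right)} = d \left(12 + m\right)$ ($q{\left(d,m \right)} = \left(d + 0\right) \left(m + 12\right) = d \left(12 + m\right)$)
$q{\left(-10,-7 \right)} 96 Q{\left(-5 \right)} = - 10 \left(12 - 7\right) 96 \frac{13}{-5} = \left(-10\right) 5 \cdot 96 \cdot 13 \left(- \frac{1}{5}\right) = \left(-50\right) 96 \left(- \frac{13}{5}\right) = \left(-4800\right) \left(- \frac{13}{5}\right) = 12480$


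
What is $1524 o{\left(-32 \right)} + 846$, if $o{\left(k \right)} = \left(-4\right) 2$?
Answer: $-11346$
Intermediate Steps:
$o{\left(k \right)} = -8$
$1524 o{\left(-32 \right)} + 846 = 1524 \left(-8\right) + 846 = -12192 + 846 = -11346$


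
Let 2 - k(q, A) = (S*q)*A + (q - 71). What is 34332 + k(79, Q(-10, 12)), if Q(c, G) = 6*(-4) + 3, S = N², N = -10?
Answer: 200226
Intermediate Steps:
S = 100 (S = (-10)² = 100)
Q(c, G) = -21 (Q(c, G) = -24 + 3 = -21)
k(q, A) = 73 - q - 100*A*q (k(q, A) = 2 - ((100*q)*A + (q - 71)) = 2 - (100*A*q + (-71 + q)) = 2 - (-71 + q + 100*A*q) = 2 + (71 - q - 100*A*q) = 73 - q - 100*A*q)
34332 + k(79, Q(-10, 12)) = 34332 + (73 - 1*79 - 100*(-21)*79) = 34332 + (73 - 79 + 165900) = 34332 + 165894 = 200226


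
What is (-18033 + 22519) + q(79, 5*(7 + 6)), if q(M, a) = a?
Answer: 4551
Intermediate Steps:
(-18033 + 22519) + q(79, 5*(7 + 6)) = (-18033 + 22519) + 5*(7 + 6) = 4486 + 5*13 = 4486 + 65 = 4551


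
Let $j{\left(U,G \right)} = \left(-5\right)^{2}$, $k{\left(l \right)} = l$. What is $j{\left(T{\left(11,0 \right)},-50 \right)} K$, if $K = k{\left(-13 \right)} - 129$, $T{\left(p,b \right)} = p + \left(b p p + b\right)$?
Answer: $-3550$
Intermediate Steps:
$T{\left(p,b \right)} = b + p + b p^{2}$ ($T{\left(p,b \right)} = p + \left(b p^{2} + b\right) = p + \left(b + b p^{2}\right) = b + p + b p^{2}$)
$K = -142$ ($K = -13 - 129 = -142$)
$j{\left(U,G \right)} = 25$
$j{\left(T{\left(11,0 \right)},-50 \right)} K = 25 \left(-142\right) = -3550$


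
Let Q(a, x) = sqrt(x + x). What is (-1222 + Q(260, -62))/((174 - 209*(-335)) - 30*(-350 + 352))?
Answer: -1222/70129 + 2*I*sqrt(31)/70129 ≈ -0.017425 + 0.00015879*I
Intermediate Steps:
Q(a, x) = sqrt(2)*sqrt(x) (Q(a, x) = sqrt(2*x) = sqrt(2)*sqrt(x))
(-1222 + Q(260, -62))/((174 - 209*(-335)) - 30*(-350 + 352)) = (-1222 + sqrt(2)*sqrt(-62))/((174 - 209*(-335)) - 30*(-350 + 352)) = (-1222 + sqrt(2)*(I*sqrt(62)))/((174 + 70015) - 30*2) = (-1222 + 2*I*sqrt(31))/(70189 - 60) = (-1222 + 2*I*sqrt(31))/70129 = (-1222 + 2*I*sqrt(31))*(1/70129) = -1222/70129 + 2*I*sqrt(31)/70129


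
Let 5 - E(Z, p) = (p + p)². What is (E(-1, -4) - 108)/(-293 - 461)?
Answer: 167/754 ≈ 0.22149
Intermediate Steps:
E(Z, p) = 5 - 4*p² (E(Z, p) = 5 - (p + p)² = 5 - (2*p)² = 5 - 4*p²)
(E(-1, -4) - 108)/(-293 - 461) = ((5 - 4*(-4)²) - 108)/(-293 - 461) = ((5 - 4*16) - 108)/(-754) = ((5 - 64) - 108)*(-1/754) = (-59 - 108)*(-1/754) = -167*(-1/754) = 167/754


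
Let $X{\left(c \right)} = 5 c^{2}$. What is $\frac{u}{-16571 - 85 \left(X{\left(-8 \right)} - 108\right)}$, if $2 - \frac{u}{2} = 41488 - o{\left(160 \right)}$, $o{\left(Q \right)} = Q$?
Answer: $\frac{82652}{34591} \approx 2.3894$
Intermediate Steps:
$u = -82652$ ($u = 4 - 2 \left(41488 - 160\right) = 4 - 82656 = -82652$)
$\frac{u}{-16571 - 85 \left(X{\left(-8 \right)} - 108\right)} = - \frac{82652}{-16571 - 85 \left(5 \left(-8\right)^{2} - 108\right)} = - \frac{82652}{-16571 - 85 \left(5 \cdot 64 - 108\right)} = - \frac{82652}{-16571 - 85 \left(320 - 108\right)} = - \frac{82652}{-16571 - 85 \cdot 212} = - \frac{82652}{-16571 - 18020} = - \frac{82652}{-34591} = \left(-82652\right) \left(- \frac{1}{34591}\right) = \frac{82652}{34591}$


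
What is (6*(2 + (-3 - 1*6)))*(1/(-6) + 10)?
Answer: -413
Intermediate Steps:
(6*(2 + (-3 - 1*6)))*(1/(-6) + 10) = (6*(2 + (-3 - 6)))*(-⅙ + 10) = (6*(2 - 9))*(59/6) = (6*(-7))*(59/6) = -42*59/6 = -413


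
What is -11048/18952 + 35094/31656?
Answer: 6570125/12498844 ≈ 0.52566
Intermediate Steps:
-11048/18952 + 35094/31656 = -11048*1/18952 + 35094*(1/31656) = -1381/2369 + 5849/5276 = 6570125/12498844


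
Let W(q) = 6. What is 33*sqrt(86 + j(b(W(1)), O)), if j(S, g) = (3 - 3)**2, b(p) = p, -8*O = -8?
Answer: 33*sqrt(86) ≈ 306.03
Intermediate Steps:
O = 1 (O = -1/8*(-8) = 1)
j(S, g) = 0 (j(S, g) = 0**2 = 0)
33*sqrt(86 + j(b(W(1)), O)) = 33*sqrt(86 + 0) = 33*sqrt(86)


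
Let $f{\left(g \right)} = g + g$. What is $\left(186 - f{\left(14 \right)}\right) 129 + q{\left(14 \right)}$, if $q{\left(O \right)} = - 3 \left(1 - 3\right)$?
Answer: $20388$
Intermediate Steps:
$q{\left(O \right)} = 6$ ($q{\left(O \right)} = \left(-3\right) \left(-2\right) = 6$)
$f{\left(g \right)} = 2 g$
$\left(186 - f{\left(14 \right)}\right) 129 + q{\left(14 \right)} = \left(186 - 2 \cdot 14\right) 129 + 6 = \left(186 - 28\right) 129 + 6 = 158 \cdot 129 + 6 = 20382 + 6 = 20388$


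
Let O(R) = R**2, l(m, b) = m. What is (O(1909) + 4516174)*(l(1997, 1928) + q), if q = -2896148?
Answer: -23617588998705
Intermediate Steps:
(O(1909) + 4516174)*(l(1997, 1928) + q) = (1909**2 + 4516174)*(1997 - 2896148) = (3644281 + 4516174)*(-2894151) = 8160455*(-2894151) = -23617588998705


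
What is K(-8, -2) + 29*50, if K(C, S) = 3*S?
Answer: 1444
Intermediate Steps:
K(-8, -2) + 29*50 = 3*(-2) + 29*50 = -6 + 1450 = 1444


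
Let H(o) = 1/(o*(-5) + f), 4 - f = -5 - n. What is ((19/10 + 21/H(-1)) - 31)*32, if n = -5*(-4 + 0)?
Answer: 109584/5 ≈ 21917.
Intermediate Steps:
n = 20 (n = -5*(-4) = 20)
f = 29 (f = 4 - (-5 - 1*20) = 4 - (-5 - 20) = 4 - 1*(-25) = 4 + 25 = 29)
H(o) = 1/(29 - 5*o) (H(o) = 1/(o*(-5) + 29) = 1/(-5*o + 29) = 1/(29 - 5*o))
((19/10 + 21/H(-1)) - 31)*32 = ((19/10 + 21/((-1/(-29 + 5*(-1))))) - 31)*32 = ((19*(⅒) + 21/((-1/(-29 - 5)))) - 31)*32 = ((19/10 + 21/((-1/(-34)))) - 31)*32 = ((19/10 + 21/((-1*(-1/34)))) - 31)*32 = ((19/10 + 21/(1/34)) - 31)*32 = ((19/10 + 21*34) - 31)*32 = ((19/10 + 714) - 31)*32 = (7159/10 - 31)*32 = (6849/10)*32 = 109584/5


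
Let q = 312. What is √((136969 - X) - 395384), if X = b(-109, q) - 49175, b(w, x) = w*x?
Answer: 296*I*√2 ≈ 418.61*I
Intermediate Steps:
X = -83183 (X = -109*312 - 49175 = -34008 - 49175 = -83183)
√((136969 - X) - 395384) = √((136969 - 1*(-83183)) - 395384) = √((136969 + 83183) - 395384) = √(220152 - 395384) = √(-175232) = 296*I*√2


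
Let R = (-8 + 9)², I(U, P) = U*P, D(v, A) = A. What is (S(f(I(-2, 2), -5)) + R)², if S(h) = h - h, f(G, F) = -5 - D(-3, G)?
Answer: 1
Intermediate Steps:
I(U, P) = P*U
f(G, F) = -5 - G
S(h) = 0
R = 1 (R = 1² = 1)
(S(f(I(-2, 2), -5)) + R)² = (0 + 1)² = 1² = 1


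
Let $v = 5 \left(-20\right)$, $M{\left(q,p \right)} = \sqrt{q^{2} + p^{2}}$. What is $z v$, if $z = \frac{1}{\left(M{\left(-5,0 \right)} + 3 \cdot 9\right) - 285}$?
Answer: $\frac{100}{253} \approx 0.39526$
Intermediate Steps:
$M{\left(q,p \right)} = \sqrt{p^{2} + q^{2}}$
$v = -100$
$z = - \frac{1}{253}$ ($z = \frac{1}{\left(\sqrt{0^{2} + \left(-5\right)^{2}} + 3 \cdot 9\right) - 285} = \frac{1}{\left(\sqrt{0 + 25} + 27\right) - 285} = \frac{1}{\left(\sqrt{25} + 27\right) - 285} = \frac{1}{\left(5 + 27\right) - 285} = \frac{1}{32 - 285} = \frac{1}{-253} = - \frac{1}{253} \approx -0.0039526$)
$z v = \left(- \frac{1}{253}\right) \left(-100\right) = \frac{100}{253}$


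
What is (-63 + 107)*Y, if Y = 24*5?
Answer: 5280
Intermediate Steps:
Y = 120
(-63 + 107)*Y = (-63 + 107)*120 = 44*120 = 5280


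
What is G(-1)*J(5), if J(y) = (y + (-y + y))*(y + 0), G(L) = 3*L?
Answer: -75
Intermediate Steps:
J(y) = y² (J(y) = (y + 0)*y = y*y = y²)
G(-1)*J(5) = (3*(-1))*5² = -3*25 = -75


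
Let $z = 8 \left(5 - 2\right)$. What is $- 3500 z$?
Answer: $-84000$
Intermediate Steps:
$z = 24$ ($z = 8 \cdot 3 = 24$)
$- 3500 z = \left(-3500\right) 24 = -84000$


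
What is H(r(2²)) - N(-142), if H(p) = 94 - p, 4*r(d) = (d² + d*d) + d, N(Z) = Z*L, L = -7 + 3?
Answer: -483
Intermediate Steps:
L = -4
N(Z) = -4*Z (N(Z) = Z*(-4) = -4*Z)
r(d) = d²/2 + d/4 (r(d) = ((d² + d*d) + d)/4 = ((d² + d²) + d)/4 = (2*d² + d)/4 = (d + 2*d²)/4 = d²/2 + d/4)
H(r(2²)) - N(-142) = (94 - 2²*(1 + 2*2²)/4) - (-4)*(-142) = (94 - 4*(1 + 2*4)/4) - 1*568 = (94 - 4*(1 + 8)/4) - 568 = (94 - 4*9/4) - 568 = (94 - 1*9) - 568 = (94 - 9) - 568 = 85 - 568 = -483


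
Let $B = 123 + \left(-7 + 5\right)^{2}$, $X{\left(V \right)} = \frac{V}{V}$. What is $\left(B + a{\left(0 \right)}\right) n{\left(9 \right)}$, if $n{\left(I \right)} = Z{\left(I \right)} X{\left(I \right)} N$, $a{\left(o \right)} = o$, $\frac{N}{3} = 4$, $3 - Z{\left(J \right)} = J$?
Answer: $-9144$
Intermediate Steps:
$X{\left(V \right)} = 1$
$Z{\left(J \right)} = 3 - J$
$N = 12$ ($N = 3 \cdot 4 = 12$)
$n{\left(I \right)} = 36 - 12 I$ ($n{\left(I \right)} = \left(3 - I\right) 1 \cdot 12 = \left(3 - I\right) 12 = 36 - 12 I$)
$B = 127$ ($B = 123 + \left(-2\right)^{2} = 123 + 4 = 127$)
$\left(B + a{\left(0 \right)}\right) n{\left(9 \right)} = \left(127 + 0\right) \left(36 - 108\right) = 127 \left(36 - 108\right) = 127 \left(-72\right) = -9144$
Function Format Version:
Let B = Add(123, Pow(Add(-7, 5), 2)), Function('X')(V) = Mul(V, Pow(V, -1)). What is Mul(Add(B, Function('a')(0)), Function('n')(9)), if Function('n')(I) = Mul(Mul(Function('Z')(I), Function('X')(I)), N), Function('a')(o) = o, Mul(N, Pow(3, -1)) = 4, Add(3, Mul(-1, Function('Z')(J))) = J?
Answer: -9144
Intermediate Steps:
Function('X')(V) = 1
Function('Z')(J) = Add(3, Mul(-1, J))
N = 12 (N = Mul(3, 4) = 12)
Function('n')(I) = Add(36, Mul(-12, I)) (Function('n')(I) = Mul(Mul(Add(3, Mul(-1, I)), 1), 12) = Mul(Add(3, Mul(-1, I)), 12) = Add(36, Mul(-12, I)))
B = 127 (B = Add(123, Pow(-2, 2)) = Add(123, 4) = 127)
Mul(Add(B, Function('a')(0)), Function('n')(9)) = Mul(Add(127, 0), Add(36, Mul(-12, 9))) = Mul(127, Add(36, -108)) = Mul(127, -72) = -9144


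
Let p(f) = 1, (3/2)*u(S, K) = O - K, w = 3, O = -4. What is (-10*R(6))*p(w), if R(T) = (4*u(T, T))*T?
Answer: 1600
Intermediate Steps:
u(S, K) = -8/3 - 2*K/3 (u(S, K) = 2*(-4 - K)/3 = -8/3 - 2*K/3)
R(T) = T*(-32/3 - 8*T/3) (R(T) = (4*(-8/3 - 2*T/3))*T = (-32/3 - 8*T/3)*T = T*(-32/3 - 8*T/3))
(-10*R(6))*p(w) = -(-80)*6*(4 + 6)/3*1 = -(-80)*6*10/3*1 = -10*(-160)*1 = 1600*1 = 1600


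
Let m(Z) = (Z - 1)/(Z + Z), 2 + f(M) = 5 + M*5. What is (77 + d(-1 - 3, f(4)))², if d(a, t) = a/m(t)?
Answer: 570025/121 ≈ 4711.0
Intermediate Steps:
f(M) = 3 + 5*M (f(M) = -2 + (5 + M*5) = -2 + (5 + 5*M) = 3 + 5*M)
m(Z) = (-1 + Z)/(2*Z) (m(Z) = (-1 + Z)/((2*Z)) = (-1 + Z)*(1/(2*Z)) = (-1 + Z)/(2*Z))
d(a, t) = 2*a*t/(-1 + t) (d(a, t) = a/(((-1 + t)/(2*t))) = a*(2*t/(-1 + t)) = 2*a*t/(-1 + t))
(77 + d(-1 - 3, f(4)))² = (77 + 2*(-1 - 3)*(3 + 5*4)/(-1 + (3 + 5*4)))² = (77 + 2*(-4)*(3 + 20)/(-1 + (3 + 20)))² = (77 + 2*(-4)*23/(-1 + 23))² = (77 + 2*(-4)*23/22)² = (77 + 2*(-4)*23*(1/22))² = (77 - 92/11)² = (755/11)² = 570025/121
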